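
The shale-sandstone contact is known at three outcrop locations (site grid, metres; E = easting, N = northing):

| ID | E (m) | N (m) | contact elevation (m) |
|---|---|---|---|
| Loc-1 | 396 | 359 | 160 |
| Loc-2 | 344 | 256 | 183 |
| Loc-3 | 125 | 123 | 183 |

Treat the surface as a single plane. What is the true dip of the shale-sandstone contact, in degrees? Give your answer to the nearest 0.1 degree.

20.6°

Two edge vectors: Loc-1→Loc-2 = (-52, -103, 23), Loc-1→Loc-3 = (-271, -236, 23).
Normal n = (Loc-1→Loc-2) × (Loc-1→Loc-3) = (3059, -5037, -15641).
So ∂z/∂E = −n_x/n_z = 0.19558 and ∂z/∂N = −n_y/n_z = −0.32204.
Gradient magnitude |∇z| = √(a² + b²) = √(0.03825 + 0.10371) = 0.37677.
True dip = arctan(0.37677) = 20.6°, dipping toward NNW (azimuth ≈ 329°).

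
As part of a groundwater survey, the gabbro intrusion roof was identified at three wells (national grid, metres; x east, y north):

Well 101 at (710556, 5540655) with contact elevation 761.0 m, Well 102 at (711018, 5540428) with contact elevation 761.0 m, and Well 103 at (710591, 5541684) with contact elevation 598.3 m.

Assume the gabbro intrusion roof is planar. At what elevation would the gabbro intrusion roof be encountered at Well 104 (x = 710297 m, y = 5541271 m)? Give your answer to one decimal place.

685.0 m

Let the plane be z = a·x + b·y + c.
Well 102−Well 101: 462a − 227b = 0;  Well 103−Well 101: 35a + 1029b = −162.7.
Solving gives a = −0.076411368, b = −0.155515648.
Then c = 761 − a·710556 − b·5540655 = 916714.11.
At (710297, 5541271): z = −54274.8 − 861754.4 + 916714.11 = 685.0 m.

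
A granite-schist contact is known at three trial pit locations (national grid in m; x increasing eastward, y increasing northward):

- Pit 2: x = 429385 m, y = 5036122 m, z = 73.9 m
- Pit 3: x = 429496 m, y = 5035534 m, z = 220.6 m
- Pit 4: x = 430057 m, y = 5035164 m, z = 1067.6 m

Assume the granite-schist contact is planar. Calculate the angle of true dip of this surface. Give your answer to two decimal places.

Two edge vectors: Pit 2→Pit 3 = (111, -588, 146.7), Pit 2→Pit 4 = (672, -958, 993.7).
Normal n = (Pit 2→Pit 3) × (Pit 2→Pit 4) = (-443757, -11718.3, 288798).
So ∂z/∂x = −n_x/n_z = 1.53657 and ∂z/∂y = −n_y/n_z = 0.04058.
Gradient magnitude |∇z| = √(a² + b²) = √(2.36103 + 0.00165) = 1.53710.
True dip = arctan(1.53710) = 56.95°, dipping toward W (azimuth ≈ 268°).

56.95°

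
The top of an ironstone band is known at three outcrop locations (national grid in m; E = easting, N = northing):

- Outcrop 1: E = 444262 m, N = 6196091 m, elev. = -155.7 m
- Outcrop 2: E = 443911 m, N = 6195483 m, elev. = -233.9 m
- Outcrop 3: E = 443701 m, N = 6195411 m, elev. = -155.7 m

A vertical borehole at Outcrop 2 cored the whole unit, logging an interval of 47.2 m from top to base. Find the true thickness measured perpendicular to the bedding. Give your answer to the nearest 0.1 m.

Let the plane be z = a·E + b·N + c.
Outcrop 2−Outcrop 1: −351a − 608b = −78.2;  Outcrop 3−Outcrop 1: −561a − 680b = 0.
Solving gives a = −0.51926, b = 0.42839.
|∇z| = √(a²+b²) = 0.67316, so dip δ = arctan(0.67316) = 33.95°.
True thickness = vertical thickness × cos δ = 47.2 × cos 33.95° = 39.2 m.

39.2 m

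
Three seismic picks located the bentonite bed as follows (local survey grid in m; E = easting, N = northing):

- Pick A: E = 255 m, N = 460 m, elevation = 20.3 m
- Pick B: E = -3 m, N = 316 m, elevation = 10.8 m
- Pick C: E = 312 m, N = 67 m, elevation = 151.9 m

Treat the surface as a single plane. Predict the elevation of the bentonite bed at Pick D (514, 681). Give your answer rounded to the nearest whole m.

7 m

Two edge vectors: Pick A→Pick B = (-258, -144, -9.5), Pick A→Pick C = (57, -393, 131.6).
Normal n = (Pick A→Pick B) × (Pick A→Pick C) = (-22683.9, 33411.3, 109602).
So ∂z/∂E = −n_x/n_z = 0.20697 and ∂z/∂N = −n_y/n_z = −0.30484.
Intercept c from Pick A: 20.3 − 52.78 + 140.23 = 107.75.
At (514, 681): z = 106.4 − 207.6 + 107.75 = 6.5 m.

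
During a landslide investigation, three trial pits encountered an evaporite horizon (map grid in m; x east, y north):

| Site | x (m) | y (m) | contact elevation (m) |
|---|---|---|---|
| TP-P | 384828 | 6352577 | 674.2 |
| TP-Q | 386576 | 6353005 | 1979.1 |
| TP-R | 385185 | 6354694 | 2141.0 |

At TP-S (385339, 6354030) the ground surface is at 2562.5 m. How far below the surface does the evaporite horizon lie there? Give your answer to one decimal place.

Let the plane be z = a·x + b·y + c.
TP-Q−TP-P: 1748a + 428b = 1304.9;  TP-R−TP-P: 357a + 2117b = 1466.8.
Solving gives a = 0.601705574, b = 0.591398729.
Then c = 674.2 − a·384828 − b·6352577 = −3987784.92.
At (385339, 6354030): z_contact = 231860.62 + 3757765.27 − 3987784.92 = 1840.97 m.
Depth below ground = 2562.5 − 1840.97 = 721.5 m.

721.5 m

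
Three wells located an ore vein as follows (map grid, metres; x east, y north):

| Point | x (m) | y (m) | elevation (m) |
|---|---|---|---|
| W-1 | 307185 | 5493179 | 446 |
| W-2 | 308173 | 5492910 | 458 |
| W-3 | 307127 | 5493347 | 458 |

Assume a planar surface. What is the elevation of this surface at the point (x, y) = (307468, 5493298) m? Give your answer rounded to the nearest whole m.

Two edge vectors: W-1→W-2 = (988, -269, 12), W-1→W-3 = (-58, 168, 12).
Normal n = (W-1→W-2) × (W-1→W-3) = (-5244, -12552, 150382).
So ∂z/∂x = −n_x/n_z = 0.03487119 and ∂z/∂y = −n_y/n_z = 0.08346744.
Intercept c from W-1: 446 − 10711.91 − 458501.57 = −468767.48.
At (307468, 5493298): z = 10721.8 + 458511.5 − 468767.48 = 465.8 m.

466 m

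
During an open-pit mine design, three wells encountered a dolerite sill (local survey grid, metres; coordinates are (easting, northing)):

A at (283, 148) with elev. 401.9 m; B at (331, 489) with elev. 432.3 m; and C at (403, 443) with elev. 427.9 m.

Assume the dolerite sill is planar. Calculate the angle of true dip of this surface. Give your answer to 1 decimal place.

Let the plane be z = a·E + b·N + c.
B−A: 48a + 341b = 30.4;  C−A: 120a + 295b = 26.
Solving gives a = −0.00381, b = 0.08969.
Gradient magnitude |∇z| = √(a² + b²) = √(0.00001 + 0.00804) = 0.08977.
True dip = arctan(0.08977) = 5.1°, dipping toward S (azimuth ≈ 178°).

5.1°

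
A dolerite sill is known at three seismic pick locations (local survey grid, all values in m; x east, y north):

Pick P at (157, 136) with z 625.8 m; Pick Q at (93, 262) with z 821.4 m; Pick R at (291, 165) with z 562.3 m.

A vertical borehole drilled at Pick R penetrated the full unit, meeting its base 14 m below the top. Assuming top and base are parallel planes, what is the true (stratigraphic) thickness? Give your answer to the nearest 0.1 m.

Two edge vectors: Pick P→Pick Q = (-64, 126, 195.6), Pick P→Pick R = (134, 29, -63.5).
Normal n = (Pick P→Pick Q) × (Pick P→Pick R) = (-13673.4, 22146.4, -18740).
So ∂z/∂x = −n_x/n_z = −0.72964 and ∂z/∂y = −n_y/n_z = 1.18177.
|∇z| = √(a²+b²) = 1.38887, so dip δ = arctan(1.38887) = 54.25°.
True thickness = vertical thickness × cos δ = 14 × cos 54.25° = 8.2 m.

8.2 m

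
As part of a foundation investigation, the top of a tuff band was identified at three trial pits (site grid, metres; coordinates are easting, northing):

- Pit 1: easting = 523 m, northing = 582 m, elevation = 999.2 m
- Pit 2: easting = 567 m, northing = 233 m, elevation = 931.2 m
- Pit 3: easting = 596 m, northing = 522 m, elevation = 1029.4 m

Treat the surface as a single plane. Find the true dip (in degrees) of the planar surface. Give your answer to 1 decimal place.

34.9°

Let the plane be z = a·easting + b·northing + c.
Pit 2−Pit 1: 44a − 349b = −68;  Pit 3−Pit 1: 73a − 60b = 30.2.
Solving gives a = 0.64018, b = 0.27555.
Gradient magnitude |∇z| = √(a² + b²) = √(0.40983 + 0.07593) = 0.69697.
True dip = arctan(0.69697) = 34.9°, dipping toward WSW (azimuth ≈ 247°).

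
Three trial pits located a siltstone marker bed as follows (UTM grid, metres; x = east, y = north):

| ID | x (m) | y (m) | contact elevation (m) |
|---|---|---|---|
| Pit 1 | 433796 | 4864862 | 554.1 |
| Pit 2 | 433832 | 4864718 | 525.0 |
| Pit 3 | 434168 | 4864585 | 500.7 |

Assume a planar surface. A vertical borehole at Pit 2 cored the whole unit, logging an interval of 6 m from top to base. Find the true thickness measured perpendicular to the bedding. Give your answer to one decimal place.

Let the plane be z = a·x + b·y + c.
Pit 2−Pit 1: 36a − 144b = −29.1;  Pit 3−Pit 1: 372a − 277b = −53.4.
Solving gives a = 0.00851, b = 0.20421.
|∇z| = √(a²+b²) = 0.20439, so dip δ = arctan(0.20439) = 11.55°.
True thickness = vertical thickness × cos δ = 6 × cos 11.55° = 5.9 m.

5.9 m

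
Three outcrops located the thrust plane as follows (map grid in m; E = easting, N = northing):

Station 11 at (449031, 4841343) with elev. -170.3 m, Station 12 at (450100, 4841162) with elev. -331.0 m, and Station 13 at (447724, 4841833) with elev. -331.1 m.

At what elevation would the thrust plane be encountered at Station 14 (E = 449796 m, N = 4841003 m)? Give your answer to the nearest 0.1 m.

Two edge vectors: Station 11→Station 12 = (1069, -181, -160.7), Station 11→Station 13 = (-1307, 490, -160.8).
Normal n = (Station 11→Station 12) × (Station 11→Station 13) = (107847.8, 381930.1, 287243).
So ∂z/∂E = −n_x/n_z = −0.375458410 and ∂z/∂N = −n_y/n_z = −1.329641105.
Intercept c from Station 11: -170.3 + 168592.47 + 6437248.66 = 6605670.82.
At (449796, 4841003): z = −168879.7 − 6436796.6 + 6605670.82 = -5.4 m.

-5.4 m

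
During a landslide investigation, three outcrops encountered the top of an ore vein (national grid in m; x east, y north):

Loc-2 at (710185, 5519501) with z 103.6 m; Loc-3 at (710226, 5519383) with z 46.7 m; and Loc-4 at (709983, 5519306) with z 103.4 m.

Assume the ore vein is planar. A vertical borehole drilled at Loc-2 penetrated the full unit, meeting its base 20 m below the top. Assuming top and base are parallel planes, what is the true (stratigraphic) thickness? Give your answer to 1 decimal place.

Two edge vectors: Loc-2→Loc-3 = (41, -118, -56.9), Loc-2→Loc-4 = (-202, -195, -0.2).
Normal n = (Loc-2→Loc-3) × (Loc-2→Loc-4) = (-11071.9, 11502, -31831).
So ∂z/∂x = −n_x/n_z = −0.34783 and ∂z/∂y = −n_y/n_z = 0.36135.
|∇z| = √(a²+b²) = 0.50156, so dip δ = arctan(0.50156) = 26.64°.
True thickness = vertical thickness × cos δ = 20 × cos 26.64° = 17.9 m.

17.9 m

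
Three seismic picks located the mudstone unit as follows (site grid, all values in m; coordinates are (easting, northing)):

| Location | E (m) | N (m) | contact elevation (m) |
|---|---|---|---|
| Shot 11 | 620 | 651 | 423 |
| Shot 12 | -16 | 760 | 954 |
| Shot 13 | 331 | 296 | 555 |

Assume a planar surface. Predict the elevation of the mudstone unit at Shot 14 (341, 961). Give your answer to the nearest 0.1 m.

Two edge vectors: Shot 11→Shot 12 = (-636, 109, 531), Shot 11→Shot 13 = (-289, -355, 132).
Normal n = (Shot 11→Shot 12) × (Shot 11→Shot 13) = (202893, -69507, 257281).
So ∂z/∂E = −n_x/n_z = −0.78860 and ∂z/∂N = −n_y/n_z = 0.27016.
Intercept c from Shot 11: 423 + 488.93 − 175.87 = 736.06.
At (341, 961): z = −268.9 + 259.6 + 736.06 = 726.8 m.

726.8 m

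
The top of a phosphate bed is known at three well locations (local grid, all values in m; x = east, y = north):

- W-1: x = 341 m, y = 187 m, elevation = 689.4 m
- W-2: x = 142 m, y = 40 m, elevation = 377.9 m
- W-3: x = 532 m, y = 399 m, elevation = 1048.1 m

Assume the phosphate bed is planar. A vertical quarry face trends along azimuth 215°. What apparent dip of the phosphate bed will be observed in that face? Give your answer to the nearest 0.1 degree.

50.9°

Two edge vectors: W-1→W-2 = (-199, -147, -311.5), W-1→W-3 = (191, 212, 358.7).
Normal n = (W-1→W-2) × (W-1→W-3) = (13309.1, 11884.8, -14111).
So ∂z/∂x = −n_x/n_z = 0.94317 and ∂z/∂y = −n_y/n_z = 0.84224.
Unit vector along 215° is (sin 215°, cos 215°) = (-0.5736, -0.8192).
Slope in that direction = a·(-0.5736) + b·(-0.8192) = −1.23090.
Apparent dip = arctan|1.23090| = 50.9° (true dip is 51.7°, so apparent ≤ true as expected).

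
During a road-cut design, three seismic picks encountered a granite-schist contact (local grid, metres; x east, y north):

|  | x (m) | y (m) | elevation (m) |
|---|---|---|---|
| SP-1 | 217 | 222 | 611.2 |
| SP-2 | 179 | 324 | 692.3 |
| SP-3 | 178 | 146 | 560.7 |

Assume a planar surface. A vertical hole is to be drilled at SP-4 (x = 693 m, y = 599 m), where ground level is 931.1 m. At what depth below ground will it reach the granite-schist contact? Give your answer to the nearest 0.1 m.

Two edge vectors: SP-1→SP-2 = (-38, 102, 81.1), SP-1→SP-3 = (-39, -76, -50.5).
Normal n = (SP-1→SP-2) × (SP-1→SP-3) = (1012.6, -5081.9, 6866).
So ∂z/∂x = −n_x/n_z = −0.14748 and ∂z/∂y = −n_y/n_z = 0.74015.
Intercept c from SP-1: 611.2 + 32.00 − 164.31 = 478.89.
At (693, 599): z_contact = −102.20 + 443.35 + 478.89 = 820.04 m.
Depth below ground = 931.1 − 820.04 = 111.1 m.

111.1 m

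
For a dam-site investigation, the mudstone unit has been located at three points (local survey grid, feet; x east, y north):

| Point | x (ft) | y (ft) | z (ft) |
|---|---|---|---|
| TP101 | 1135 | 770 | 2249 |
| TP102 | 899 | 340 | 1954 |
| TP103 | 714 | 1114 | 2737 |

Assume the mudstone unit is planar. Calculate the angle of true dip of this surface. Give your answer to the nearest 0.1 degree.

Let the plane be z = a·x + b·y + c.
TP102−TP101: −236a − 430b = −295;  TP103−TP101: −421a + 344b = 488.
Solving gives a = −0.41325, b = 0.91285.
Gradient magnitude |∇z| = √(a² + b²) = √(0.17078 + 0.83330) = 1.00204.
True dip = arctan(1.00204) = 45.1°, dipping toward SSE (azimuth ≈ 156°).

45.1°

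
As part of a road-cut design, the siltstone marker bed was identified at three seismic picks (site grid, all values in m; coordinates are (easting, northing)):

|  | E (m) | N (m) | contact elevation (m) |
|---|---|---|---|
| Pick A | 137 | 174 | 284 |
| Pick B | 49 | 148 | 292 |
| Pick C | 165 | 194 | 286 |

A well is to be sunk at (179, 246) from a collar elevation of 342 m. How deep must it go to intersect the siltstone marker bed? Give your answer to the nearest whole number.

Let the plane be z = a·E + b·N + c.
Pick B−Pick A: −88a − 26b = 8;  Pick C−Pick A: 28a + 20b = 2.
Solving gives a = −0.20543, b = 0.38760.
Then c = 284 − a·137 − b·174 = 244.70.
At (179, 246): z_contact = −36.8 + 95.3 + 244.70 = 303.3 m.
Depth below ground = 342 − 303.3 = 39 m.

39 m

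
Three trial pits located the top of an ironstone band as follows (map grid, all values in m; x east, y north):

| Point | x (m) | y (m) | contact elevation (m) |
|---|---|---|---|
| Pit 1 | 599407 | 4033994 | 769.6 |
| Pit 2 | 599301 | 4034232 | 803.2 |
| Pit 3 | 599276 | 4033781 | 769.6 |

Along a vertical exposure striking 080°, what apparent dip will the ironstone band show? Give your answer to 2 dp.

Two edge vectors: Pit 1→Pit 2 = (-106, 238, 33.6), Pit 1→Pit 3 = (-131, -213, 0).
Normal n = (Pit 1→Pit 2) × (Pit 1→Pit 3) = (7156.8, -4401.6, 53756).
So ∂z/∂x = −n_x/n_z = −0.13313 and ∂z/∂y = −n_y/n_z = 0.08188.
Unit vector along 080° is (sin 80°, cos 80°) = (0.9848, 0.1736).
Slope in that direction = a·(0.9848) + b·(0.1736) = −0.11689.
Apparent dip = arctan|0.11689| = 6.67° (true dip is 8.9°, so apparent ≤ true as expected).

6.67°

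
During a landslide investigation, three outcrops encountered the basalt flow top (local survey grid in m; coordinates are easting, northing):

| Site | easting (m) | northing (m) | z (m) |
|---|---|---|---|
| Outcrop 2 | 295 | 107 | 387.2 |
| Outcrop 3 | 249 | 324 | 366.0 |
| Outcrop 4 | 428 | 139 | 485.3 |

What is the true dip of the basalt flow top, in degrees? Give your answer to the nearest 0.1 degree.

36.0°

Two edge vectors: Outcrop 2→Outcrop 3 = (-46, 217, -21.2), Outcrop 2→Outcrop 4 = (133, 32, 98.1).
Normal n = (Outcrop 2→Outcrop 3) × (Outcrop 2→Outcrop 4) = (21966.1, 1693, -30333).
So ∂z/∂easting = −n_x/n_z = 0.72417 and ∂z/∂northing = −n_y/n_z = 0.05581.
Gradient magnitude |∇z| = √(a² + b²) = √(0.52442 + 0.00312) = 0.72631.
True dip = arctan(0.72631) = 36.0°, dipping toward W (azimuth ≈ 266°).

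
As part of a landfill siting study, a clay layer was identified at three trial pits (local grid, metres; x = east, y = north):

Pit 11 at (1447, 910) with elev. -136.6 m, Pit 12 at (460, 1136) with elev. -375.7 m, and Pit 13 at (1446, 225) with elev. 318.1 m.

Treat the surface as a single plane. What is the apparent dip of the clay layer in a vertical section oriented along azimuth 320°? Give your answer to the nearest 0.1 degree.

Two edge vectors: Pit 11→Pit 12 = (-987, 226, -239.1), Pit 11→Pit 13 = (-1, -685, 454.7).
Normal n = (Pit 11→Pit 12) × (Pit 11→Pit 13) = (-61021.3, 449028, 676321).
So ∂z/∂x = −n_x/n_z = 0.09023 and ∂z/∂y = −n_y/n_z = −0.66393.
Unit vector along 320° is (sin 320°, cos 320°) = (-0.6428, 0.7660).
Slope in that direction = a·(-0.6428) + b·(0.7660) = −0.56659.
Apparent dip = arctan|0.56659| = 29.5° (true dip is 33.8°, so apparent ≤ true as expected).

29.5°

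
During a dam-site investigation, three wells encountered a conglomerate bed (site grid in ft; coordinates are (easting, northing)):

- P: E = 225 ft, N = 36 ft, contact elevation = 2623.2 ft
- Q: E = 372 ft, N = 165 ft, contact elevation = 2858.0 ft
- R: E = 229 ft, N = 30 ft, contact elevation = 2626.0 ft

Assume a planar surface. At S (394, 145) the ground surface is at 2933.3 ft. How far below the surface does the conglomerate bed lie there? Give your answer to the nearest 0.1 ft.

Let the plane be z = a·E + b·N + c.
Q−P: 147a + 129b = 234.8;  R−P: 4a − 6b = 2.8.
Solving gives a = 1.26609, b = 0.37740.
Then c = 2623.2 − a·225 − b·36 = 2324.74.
At (394, 145): z_contact = 498.84 + 54.72 + 2324.74 = 2878.31 ft.
Depth below ground = 2933.3 − 2878.31 = 55.0 ft.

55.0 ft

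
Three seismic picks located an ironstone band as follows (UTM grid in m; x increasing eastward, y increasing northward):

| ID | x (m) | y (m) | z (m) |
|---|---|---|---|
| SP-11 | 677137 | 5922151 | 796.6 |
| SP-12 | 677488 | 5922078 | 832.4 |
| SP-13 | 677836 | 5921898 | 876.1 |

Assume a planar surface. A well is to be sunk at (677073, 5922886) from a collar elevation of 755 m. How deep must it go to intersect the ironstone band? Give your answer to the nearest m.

20 m

Two edge vectors: SP-11→SP-12 = (351, -73, 35.8), SP-11→SP-13 = (699, -253, 79.5).
Normal n = (SP-11→SP-12) × (SP-11→SP-13) = (3253.9, -2880.3, -37776).
So ∂z/∂x = −n_x/n_z = 0.08613670 and ∂z/∂y = −n_y/n_z = −0.07624682.
Intercept c from SP-11: 796.6 − 58326.35 + 451545.20 = 394015.45.
At (677073, 5922886): z_contact = 58320.8 − 451601.2 + 394015.45 = 735.0 m.
Depth below ground = 755 − 735.0 = 20 m.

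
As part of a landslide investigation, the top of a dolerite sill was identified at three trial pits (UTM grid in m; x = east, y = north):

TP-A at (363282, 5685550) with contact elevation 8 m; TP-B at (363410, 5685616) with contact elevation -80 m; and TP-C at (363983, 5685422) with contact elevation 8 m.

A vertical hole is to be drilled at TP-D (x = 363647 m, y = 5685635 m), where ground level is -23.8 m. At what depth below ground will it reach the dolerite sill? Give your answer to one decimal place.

117.5 m

Two edge vectors: TP-A→TP-B = (128, 66, -88), TP-A→TP-C = (701, -128, 0).
Normal n = (TP-A→TP-B) × (TP-A→TP-C) = (-11264, -61688, -62650).
So ∂z/∂x = −n_x/n_z = −0.179792498 and ∂z/∂y = −n_y/n_z = −0.984644852.
Intercept c from TP-A: 8 + 65315.38 + 5598247.54 = 5663570.92.
At (363647, 5685635): z_contact = −65381.00 − 5598331.24 + 5663570.92 = -141.32 m.
Depth below ground = -23.8 − (-141.32) = 117.5 m.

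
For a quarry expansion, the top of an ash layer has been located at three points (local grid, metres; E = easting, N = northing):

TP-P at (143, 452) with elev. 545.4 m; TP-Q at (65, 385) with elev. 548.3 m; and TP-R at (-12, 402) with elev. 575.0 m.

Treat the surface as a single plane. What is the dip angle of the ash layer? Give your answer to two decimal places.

Let the plane be z = a·E + b·N + c.
TP-Q−TP-P: −78a − 67b = 2.9;  TP-R−TP-P: −155a − 50b = 29.6.
Solving gives a = −0.28345, b = 0.28671.
Gradient magnitude |∇z| = √(a² + b²) = √(0.08035 + 0.08220) = 0.40317.
True dip = arctan(0.40317) = 21.96°, dipping toward SE (azimuth ≈ 135°).

21.96°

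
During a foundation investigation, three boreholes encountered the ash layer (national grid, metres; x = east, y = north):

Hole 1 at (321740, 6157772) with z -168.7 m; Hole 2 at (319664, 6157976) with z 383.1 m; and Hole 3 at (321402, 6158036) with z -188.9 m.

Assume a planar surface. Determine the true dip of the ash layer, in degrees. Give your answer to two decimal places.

29.69°

Let the plane be z = a·x + b·y + c.
Hole 2−Hole 1: −2076a + 204b = 551.8;  Hole 3−Hole 1: −338a + 264b = −20.2.
Solving gives a = −0.31265, b = −0.47681.
Gradient magnitude |∇z| = √(a² + b²) = √(0.09775 + 0.22734) = 0.57017.
True dip = arctan(0.57017) = 29.69°, dipping toward NNE (azimuth ≈ 033°).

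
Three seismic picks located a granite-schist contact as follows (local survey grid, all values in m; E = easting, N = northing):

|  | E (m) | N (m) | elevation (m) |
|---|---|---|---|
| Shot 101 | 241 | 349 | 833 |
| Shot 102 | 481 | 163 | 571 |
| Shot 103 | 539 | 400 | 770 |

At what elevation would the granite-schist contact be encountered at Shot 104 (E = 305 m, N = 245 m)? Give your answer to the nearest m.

713 m

Two edge vectors: Shot 101→Shot 102 = (240, -186, -262), Shot 101→Shot 103 = (298, 51, -63).
Normal n = (Shot 101→Shot 102) × (Shot 101→Shot 103) = (25080, -62956, 67668).
So ∂z/∂E = −n_x/n_z = −0.37063 and ∂z/∂N = −n_y/n_z = 0.93037.
Intercept c from Shot 101: 833 + 89.32 − 324.70 = 597.62.
At (305, 245): z = −113.0 + 227.9 + 597.62 = 712.5 m.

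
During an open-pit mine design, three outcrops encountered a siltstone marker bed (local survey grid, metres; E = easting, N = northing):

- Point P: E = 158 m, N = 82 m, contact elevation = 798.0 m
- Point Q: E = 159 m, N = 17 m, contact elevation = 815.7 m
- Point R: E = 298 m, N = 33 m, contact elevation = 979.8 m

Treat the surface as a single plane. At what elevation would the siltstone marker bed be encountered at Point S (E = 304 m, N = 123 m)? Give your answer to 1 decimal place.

964.2 m

Two edge vectors: Point P→Point Q = (1, -65, 17.7), Point P→Point R = (140, -49, 181.8).
Normal n = (Point P→Point Q) × (Point P→Point R) = (-10949.7, 2296.2, 9051).
So ∂z/∂E = −n_x/n_z = 1.20978 and ∂z/∂N = −n_y/n_z = −0.25370.
Intercept c from Point P: 798 − 191.14 + 20.80 = 627.66.
At (304, 123): z = 367.8 − 31.2 + 627.66 = 964.2 m.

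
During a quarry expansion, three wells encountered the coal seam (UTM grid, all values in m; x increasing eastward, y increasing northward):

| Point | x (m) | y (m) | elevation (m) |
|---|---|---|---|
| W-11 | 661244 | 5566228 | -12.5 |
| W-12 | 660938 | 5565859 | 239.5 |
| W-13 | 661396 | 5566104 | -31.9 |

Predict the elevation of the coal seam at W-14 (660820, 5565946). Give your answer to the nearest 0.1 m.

257.7 m

Let the plane be z = a·x + b·y + c.
W-12−W-11: −306a − 369b = 252;  W-13−W-11: 152a − 124b = −19.4.
Solving gives a = −0.408441807, b = −0.344218989.
Then c = -12.5 − a·661244 − b·5566228 = 2186068.57.
At (660820, 5565946): z = −269906.5 − 1915904.3 + 2186068.57 = 257.7 m.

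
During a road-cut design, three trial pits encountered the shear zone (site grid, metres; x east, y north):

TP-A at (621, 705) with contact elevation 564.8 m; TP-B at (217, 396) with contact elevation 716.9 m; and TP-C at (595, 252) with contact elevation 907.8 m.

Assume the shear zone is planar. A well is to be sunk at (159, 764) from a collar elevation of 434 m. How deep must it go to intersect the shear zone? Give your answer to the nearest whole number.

Two edge vectors: TP-A→TP-B = (-404, -309, 152.1), TP-A→TP-C = (-26, -453, 343).
Normal n = (TP-A→TP-B) × (TP-A→TP-C) = (-37085.7, 134617.4, 174978).
So ∂z/∂x = −n_x/n_z = 0.21194 and ∂z/∂y = −n_y/n_z = −0.76934.
Intercept c from TP-A: 564.8 − 131.62 + 542.38 = 975.57.
At (159, 764): z_contact = 33.7 − 587.8 + 975.57 = 421.5 m.
Depth below ground = 434 − 421.5 = 13 m.

13 m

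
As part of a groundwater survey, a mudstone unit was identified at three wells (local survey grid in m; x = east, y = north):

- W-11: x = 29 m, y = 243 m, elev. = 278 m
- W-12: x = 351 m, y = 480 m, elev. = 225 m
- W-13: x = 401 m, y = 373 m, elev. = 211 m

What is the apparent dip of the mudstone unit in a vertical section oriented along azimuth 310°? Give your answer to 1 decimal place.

Two edge vectors: W-11→W-12 = (322, 237, -53), W-11→W-13 = (372, 130, -67).
Normal n = (W-11→W-12) × (W-11→W-13) = (-8989, 1858, -46304).
So ∂z/∂x = −n_x/n_z = −0.19413 and ∂z/∂y = −n_y/n_z = 0.04013.
Unit vector along 310° is (sin 310°, cos 310°) = (-0.7660, 0.6428).
Slope in that direction = a·(-0.7660) + b·(0.6428) = 0.17450.
Apparent dip = arctan|0.17450| = 9.9° (true dip is 11.2°, so apparent ≤ true as expected).

9.9°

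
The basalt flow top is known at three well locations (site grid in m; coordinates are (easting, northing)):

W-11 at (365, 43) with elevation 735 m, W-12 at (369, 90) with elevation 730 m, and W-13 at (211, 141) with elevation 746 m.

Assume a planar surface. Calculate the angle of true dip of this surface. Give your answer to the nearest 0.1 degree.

Let the plane be z = a·E + b·N + c.
W-12−W-11: 4a + 47b = −5;  W-13−W-11: −154a + 98b = 11.
Solving gives a = −0.13198, b = −0.09515.
Gradient magnitude |∇z| = √(a² + b²) = √(0.01742 + 0.00905) = 0.16270.
True dip = arctan(0.16270) = 9.2°, dipping toward NE (azimuth ≈ 054°).

9.2°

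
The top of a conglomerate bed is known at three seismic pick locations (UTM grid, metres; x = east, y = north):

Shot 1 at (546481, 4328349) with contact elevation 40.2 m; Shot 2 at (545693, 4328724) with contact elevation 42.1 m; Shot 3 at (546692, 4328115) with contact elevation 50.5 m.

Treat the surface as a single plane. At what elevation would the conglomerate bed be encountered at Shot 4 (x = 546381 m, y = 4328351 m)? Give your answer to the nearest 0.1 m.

Two edge vectors: Shot 1→Shot 2 = (-788, 375, 1.9), Shot 1→Shot 3 = (211, -234, 10.3).
Normal n = (Shot 1→Shot 2) × (Shot 1→Shot 3) = (4307.1, 8517.3, 105267).
So ∂z/∂x = −n_x/n_z = −0.040915957 and ∂z/∂y = −n_y/n_z = −0.080911397.
Intercept c from Shot 1: 40.2 + 22359.79 + 350212.76 = 372612.76.
At (546381, 4328351): z = −22355.7 − 350212.9 + 372612.76 = 44.1 m.

44.1 m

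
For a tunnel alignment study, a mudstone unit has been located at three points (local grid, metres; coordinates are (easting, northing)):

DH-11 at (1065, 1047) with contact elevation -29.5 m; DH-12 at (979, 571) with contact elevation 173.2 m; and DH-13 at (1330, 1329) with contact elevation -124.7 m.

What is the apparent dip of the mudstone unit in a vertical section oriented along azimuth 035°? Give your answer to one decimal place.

16.7°

Two edge vectors: DH-11→DH-12 = (-86, -476, 202.7), DH-11→DH-13 = (265, 282, -95.2).
Normal n = (DH-11→DH-12) × (DH-11→DH-13) = (-11846.2, 45528.3, 101888).
So ∂z/∂E = −n_x/n_z = 0.11627 and ∂z/∂N = −n_y/n_z = −0.44685.
Unit vector along 035° is (sin 35°, cos 35°) = (0.5736, 0.8192).
Slope in that direction = a·(0.5736) + b·(0.8192) = −0.29935.
Apparent dip = arctan|0.29935| = 16.7° (true dip is 24.8°, so apparent ≤ true as expected).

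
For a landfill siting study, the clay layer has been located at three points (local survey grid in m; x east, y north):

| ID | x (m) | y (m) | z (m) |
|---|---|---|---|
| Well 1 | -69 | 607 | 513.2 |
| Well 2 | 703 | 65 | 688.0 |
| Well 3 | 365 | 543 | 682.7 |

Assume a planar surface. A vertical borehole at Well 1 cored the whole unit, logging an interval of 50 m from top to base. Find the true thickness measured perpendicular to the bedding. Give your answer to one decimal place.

Let the plane be z = a·x + b·y + c.
Well 2−Well 1: 772a − 542b = 174.8;  Well 3−Well 1: 434a − 64b = 169.5.
Solving gives a = 0.43419, b = 0.29594.
|∇z| = √(a²+b²) = 0.52545, so dip δ = arctan(0.52545) = 27.72°.
True thickness = vertical thickness × cos δ = 50 × cos 27.72° = 44.3 m.

44.3 m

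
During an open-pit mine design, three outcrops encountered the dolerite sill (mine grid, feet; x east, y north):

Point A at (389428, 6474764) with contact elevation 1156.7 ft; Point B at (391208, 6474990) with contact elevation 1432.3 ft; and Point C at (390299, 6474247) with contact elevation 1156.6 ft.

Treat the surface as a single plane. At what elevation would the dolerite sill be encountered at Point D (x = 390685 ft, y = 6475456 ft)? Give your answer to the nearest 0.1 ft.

Two edge vectors: Point A→Point B = (1780, 226, 275.6), Point A→Point C = (871, -517, -0.1).
Normal n = (Point A→Point B) × (Point A→Point C) = (142462.6, 240225.6, -1117106).
So ∂z/∂x = −n_x/n_z = 0.127528274 and ∂z/∂y = −n_y/n_z = 0.215042798.
Intercept c from Point A: 1156.7 − 49663.08 − 1392351.37 = −1440857.75.
At (390685, 6475456): z = 49823.4 + 1392500.2 − 1440857.75 = 1465.8 ft.

1465.8 ft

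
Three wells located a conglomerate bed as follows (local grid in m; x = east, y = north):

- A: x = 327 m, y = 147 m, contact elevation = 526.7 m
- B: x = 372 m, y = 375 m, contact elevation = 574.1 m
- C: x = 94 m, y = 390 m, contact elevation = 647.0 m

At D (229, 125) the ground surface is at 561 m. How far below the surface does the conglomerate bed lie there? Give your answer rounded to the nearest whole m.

Let the plane be z = a·x + b·y + c.
B−A: 45a + 228b = 47.4;  C−A: −233a + 243b = 120.3.
Solving gives a = −0.24837, b = 0.25691.
Then c = 526.7 − a·327 − b·147 = 570.15.
At (229, 125): z_contact = −56.9 + 32.1 + 570.15 = 545.4 m.
Depth below ground = 561 − 545.4 = 16 m.

16 m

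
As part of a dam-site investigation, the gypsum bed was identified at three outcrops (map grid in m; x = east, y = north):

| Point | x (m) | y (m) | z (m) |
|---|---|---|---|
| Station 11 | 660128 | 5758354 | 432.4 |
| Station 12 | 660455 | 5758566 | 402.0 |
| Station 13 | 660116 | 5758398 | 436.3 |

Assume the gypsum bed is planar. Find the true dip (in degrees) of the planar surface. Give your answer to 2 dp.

7.90°

Two edge vectors: Station 11→Station 12 = (327, 212, -30.4), Station 11→Station 13 = (-12, 44, 3.9).
Normal n = (Station 11→Station 12) × (Station 11→Station 13) = (2164.4, -910.5, 16932).
So ∂z/∂x = −n_x/n_z = −0.12783 and ∂z/∂y = −n_y/n_z = 0.05377.
Gradient magnitude |∇z| = √(a² + b²) = √(0.01634 + 0.00289) = 0.13868.
True dip = arctan(0.13868) = 7.90°, dipping toward ESE (azimuth ≈ 113°).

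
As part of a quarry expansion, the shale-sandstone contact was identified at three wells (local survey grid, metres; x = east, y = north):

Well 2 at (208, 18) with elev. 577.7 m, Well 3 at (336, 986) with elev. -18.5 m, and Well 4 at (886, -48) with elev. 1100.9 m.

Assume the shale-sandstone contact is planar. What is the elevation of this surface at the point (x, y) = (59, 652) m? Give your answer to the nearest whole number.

24 m

Two edge vectors: Well 2→Well 3 = (128, 968, -596.2), Well 2→Well 4 = (678, -66, 523.2).
Normal n = (Well 2→Well 3) × (Well 2→Well 4) = (467108.4, -471193.2, -664752).
So ∂z/∂x = −n_x/n_z = 0.70268 and ∂z/∂y = −n_y/n_z = −0.70883.
Intercept c from Well 2: 577.7 − 146.16 + 12.76 = 444.30.
At (59, 652): z = 41.5 − 462.2 + 444.30 = 23.6 m.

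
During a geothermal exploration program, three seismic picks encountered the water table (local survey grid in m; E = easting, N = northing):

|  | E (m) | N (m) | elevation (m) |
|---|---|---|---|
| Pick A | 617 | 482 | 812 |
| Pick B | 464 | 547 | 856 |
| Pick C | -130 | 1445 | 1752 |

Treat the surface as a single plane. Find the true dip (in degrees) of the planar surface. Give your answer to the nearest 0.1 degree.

48.7°

Two edge vectors: Pick A→Pick B = (-153, 65, 44), Pick A→Pick C = (-747, 963, 940).
Normal n = (Pick A→Pick B) × (Pick A→Pick C) = (18728, 110952, -98784).
So ∂z/∂E = −n_x/n_z = 0.18959 and ∂z/∂N = −n_y/n_z = 1.12318.
Gradient magnitude |∇z| = √(a² + b²) = √(0.03594 + 1.26153) = 1.13907.
True dip = arctan(1.13907) = 48.7°, dipping toward S (azimuth ≈ 190°).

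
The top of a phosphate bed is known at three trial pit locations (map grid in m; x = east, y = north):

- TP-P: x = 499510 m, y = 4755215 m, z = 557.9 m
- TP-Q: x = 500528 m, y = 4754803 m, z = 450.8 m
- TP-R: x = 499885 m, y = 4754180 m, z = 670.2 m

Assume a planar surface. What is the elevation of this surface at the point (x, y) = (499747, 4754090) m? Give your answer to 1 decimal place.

Two edge vectors: TP-P→TP-Q = (1018, -412, -107.1), TP-P→TP-R = (375, -1035, 112.3).
Normal n = (TP-P→TP-Q) × (TP-P→TP-R) = (-157116.1, -154483.9, -899130).
So ∂z/∂x = −n_x/n_z = −0.174742362 and ∂z/∂y = −n_y/n_z = −0.171814865.
Intercept c from TP-P: 557.9 + 87285.56 + 817016.63 = 904860.08.
At (499747, 4754090): z = −87327.0 − 816823.3 + 904860.08 = 709.8 m.

709.8 m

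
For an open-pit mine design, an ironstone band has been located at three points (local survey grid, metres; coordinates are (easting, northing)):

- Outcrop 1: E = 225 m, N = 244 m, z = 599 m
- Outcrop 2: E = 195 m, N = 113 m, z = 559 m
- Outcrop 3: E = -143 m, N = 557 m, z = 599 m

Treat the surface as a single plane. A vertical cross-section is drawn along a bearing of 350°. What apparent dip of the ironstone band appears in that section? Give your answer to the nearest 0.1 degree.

Two edge vectors: Outcrop 1→Outcrop 2 = (-30, -131, -40), Outcrop 1→Outcrop 3 = (-368, 313, 0).
Normal n = (Outcrop 1→Outcrop 2) × (Outcrop 1→Outcrop 3) = (12520, 14720, -57598).
So ∂z/∂E = −n_x/n_z = 0.21737 and ∂z/∂N = −n_y/n_z = 0.25556.
Unit vector along 350° is (sin 350°, cos 350°) = (-0.1736, 0.9848).
Slope in that direction = a·(-0.1736) + b·(0.9848) = 0.21394.
Apparent dip = arctan|0.21394| = 12.1° (true dip is 18.5°, so apparent ≤ true as expected).

12.1°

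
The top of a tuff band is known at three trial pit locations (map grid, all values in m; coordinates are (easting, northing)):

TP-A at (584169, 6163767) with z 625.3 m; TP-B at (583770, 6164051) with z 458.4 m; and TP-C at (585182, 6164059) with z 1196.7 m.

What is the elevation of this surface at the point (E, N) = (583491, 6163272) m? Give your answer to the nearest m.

199 m

Let the plane be z = a·E + b·N + c.
TP-B−TP-A: −399a + 284b = −166.9;  TP-C−TP-A: 1013a + 292b = 571.4.
Solving gives a = 0.52204948, b = 0.14576670.
Then c = 625.3 − a·584169 − b·6163767 = −1202811.80.
At (583491, 6163272): z = 304611.2 + 898399.8 − 1202811.80 = 199.2 m.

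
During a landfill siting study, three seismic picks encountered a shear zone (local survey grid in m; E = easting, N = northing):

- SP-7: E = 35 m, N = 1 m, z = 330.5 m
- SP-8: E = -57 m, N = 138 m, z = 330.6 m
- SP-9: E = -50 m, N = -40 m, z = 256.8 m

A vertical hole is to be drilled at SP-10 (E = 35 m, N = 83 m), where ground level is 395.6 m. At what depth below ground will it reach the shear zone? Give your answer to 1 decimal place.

29.0 m

Two edge vectors: SP-7→SP-8 = (-92, 137, 0.1), SP-7→SP-9 = (-85, -41, -73.7).
Normal n = (SP-7→SP-8) × (SP-7→SP-9) = (-10092.8, -6788.9, 15417).
So ∂z/∂E = −n_x/n_z = 0.65465 and ∂z/∂N = −n_y/n_z = 0.44035.
Intercept c from SP-7: 330.5 − 22.91 − 0.44 = 307.15.
At (35, 83): z_contact = 22.91 + 36.55 + 307.15 = 366.61 m.
Depth below ground = 395.6 − 366.61 = 29.0 m.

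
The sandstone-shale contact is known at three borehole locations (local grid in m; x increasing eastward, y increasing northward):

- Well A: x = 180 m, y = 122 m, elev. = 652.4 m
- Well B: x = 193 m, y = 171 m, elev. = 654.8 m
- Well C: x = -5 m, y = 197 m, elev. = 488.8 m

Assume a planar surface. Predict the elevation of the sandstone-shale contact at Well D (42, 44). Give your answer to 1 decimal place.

Two edge vectors: Well A→Well B = (13, 49, 2.4), Well A→Well C = (-185, 75, -163.6).
Normal n = (Well A→Well B) × (Well A→Well C) = (-8196.4, 1682.8, 10040).
So ∂z/∂x = −n_x/n_z = 0.81637 and ∂z/∂y = −n_y/n_z = −0.16761.
Intercept c from Well A: 652.4 − 146.95 + 20.45 = 525.90.
At (42, 44): z = 34.3 − 7.4 + 525.90 = 552.8 m.

552.8 m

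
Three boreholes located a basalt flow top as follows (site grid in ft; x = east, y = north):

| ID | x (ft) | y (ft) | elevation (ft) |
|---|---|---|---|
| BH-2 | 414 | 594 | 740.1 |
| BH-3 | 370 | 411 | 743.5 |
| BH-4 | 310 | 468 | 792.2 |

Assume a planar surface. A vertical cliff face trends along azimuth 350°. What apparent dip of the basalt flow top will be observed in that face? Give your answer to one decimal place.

Two edge vectors: BH-2→BH-3 = (-44, -183, 3.4), BH-2→BH-4 = (-104, -126, 52.1).
Normal n = (BH-2→BH-3) × (BH-2→BH-4) = (-9105.9, 1938.8, -13488).
So ∂z/∂x = −n_x/n_z = −0.67511 and ∂z/∂y = −n_y/n_z = 0.14374.
Unit vector along 350° is (sin 350°, cos 350°) = (-0.1736, 0.9848).
Slope in that direction = a·(-0.1736) + b·(0.9848) = 0.25879.
Apparent dip = arctan|0.25879| = 14.5° (true dip is 34.6°, so apparent ≤ true as expected).

14.5°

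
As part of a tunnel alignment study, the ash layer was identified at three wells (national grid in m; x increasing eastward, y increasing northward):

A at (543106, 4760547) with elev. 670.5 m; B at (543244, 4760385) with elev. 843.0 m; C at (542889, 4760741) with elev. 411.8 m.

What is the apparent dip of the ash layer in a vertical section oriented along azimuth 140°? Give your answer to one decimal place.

38.9°

Let the plane be z = a·x + b·y + c.
B−A: 138a − 162b = 172.5;  C−A: −217a + 194b = −258.7.
Solving gives a = 1.00744, b = −0.20662.
Unit vector along 140° is (sin 140°, cos 140°) = (0.6428, -0.7660).
Slope in that direction = a·(0.6428) + b·(-0.7660) = 0.80585.
Apparent dip = arctan|0.80585| = 38.9° (true dip is 45.8°, so apparent ≤ true as expected).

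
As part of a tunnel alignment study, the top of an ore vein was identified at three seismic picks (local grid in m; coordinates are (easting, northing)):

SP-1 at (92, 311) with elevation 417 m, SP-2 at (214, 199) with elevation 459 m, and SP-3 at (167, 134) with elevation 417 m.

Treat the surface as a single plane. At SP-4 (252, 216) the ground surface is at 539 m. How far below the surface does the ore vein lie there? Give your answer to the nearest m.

55 m

Let the plane be z = a·E + b·N + c.
SP-2−SP-1: 122a − 112b = 42;  SP-3−SP-1: 75a − 177b = 0.
Solving gives a = 0.56344, b = 0.23874.
Then c = 417 − a·92 − b·311 = 290.91.
At (252, 216): z_contact = 142.0 + 51.6 + 290.91 = 484.5 m.
Depth below ground = 539 − 484.5 = 55 m.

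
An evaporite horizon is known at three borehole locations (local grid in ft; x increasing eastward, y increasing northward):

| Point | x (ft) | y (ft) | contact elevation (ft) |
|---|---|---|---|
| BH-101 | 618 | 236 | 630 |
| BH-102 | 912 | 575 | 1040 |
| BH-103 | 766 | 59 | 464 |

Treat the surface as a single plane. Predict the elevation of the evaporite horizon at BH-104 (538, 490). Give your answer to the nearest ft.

Two edge vectors: BH-101→BH-102 = (294, 339, 410), BH-101→BH-103 = (148, -177, -166).
Normal n = (BH-101→BH-102) × (BH-101→BH-103) = (16296, 109484, -102210).
So ∂z/∂x = −n_x/n_z = 0.15944 and ∂z/∂y = −n_y/n_z = 1.07117.
Intercept c from BH-101: 630 − 98.53 − 252.80 = 278.67.
At (538, 490): z = 85.8 + 524.9 + 278.67 = 889.3 ft.

889 ft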